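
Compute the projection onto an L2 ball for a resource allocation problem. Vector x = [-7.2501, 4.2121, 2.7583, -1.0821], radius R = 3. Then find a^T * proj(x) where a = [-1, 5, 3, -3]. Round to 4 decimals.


Step 1: Compute ||x|| (intermediates to 6 decimals).
||x|| = sqrt((-7.2501)^2 + 4.2121^2 + 2.7583^2 + (-1.0821)^2) = 8.892969
Step 2: Project.
Since ||x|| > R, scale = R/||x|| = 3/8.892969 = 0.337345, proj(x) = scale * x
proj(x) = [-2.445785, 1.420931, 0.930499, -0.365041]
Step 3: Dot product.
a^T * proj(x) = -1*(-2.445785) + 5*1.420931 + 3*0.930499 - 3*(-0.365041) = 13.4371


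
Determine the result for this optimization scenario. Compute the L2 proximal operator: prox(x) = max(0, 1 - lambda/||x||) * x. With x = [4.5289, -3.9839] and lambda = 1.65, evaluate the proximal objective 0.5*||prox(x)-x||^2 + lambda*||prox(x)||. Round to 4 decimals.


Step 1: Compute ||x||.
||x|| = 6.0318
Step 2: Compute scaling factor.
scale = max(0, 1 - 1.65/6.0318) = 0.7264
Step 3: prox(x) = [3.29, -2.8941]
||prox(x)|| = 4.3818
Step 4: Proximal objective.
0.5*||prox-x||^2 = 1.3613
lambda*||prox|| = 7.23
Total = 8.5912


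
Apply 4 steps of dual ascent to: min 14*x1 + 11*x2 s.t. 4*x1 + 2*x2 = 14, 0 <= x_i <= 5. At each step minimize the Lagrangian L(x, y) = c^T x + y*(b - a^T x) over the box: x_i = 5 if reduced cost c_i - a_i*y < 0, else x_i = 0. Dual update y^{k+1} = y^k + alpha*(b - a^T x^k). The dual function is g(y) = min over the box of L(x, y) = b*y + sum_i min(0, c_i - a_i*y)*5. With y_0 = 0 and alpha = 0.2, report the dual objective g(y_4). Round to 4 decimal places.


Dual ascent for LP: min 14*x1 + 11*x2, 4*x1 + 2*x2 = 14, 0 <= x_i <= 5
Step 1: y^k = 0.0, reduced costs: (14.0, 11.0)
  x^k = (0.0, 0.0), subgradient = b - a^T x = 14.0
  y^{k+1} = 0.0 + 0.2*14.0 = 2.8
Step 2: y^k = 2.8, reduced costs: (2.8, 5.4)
  x^k = (0.0, 0.0), subgradient = b - a^T x = 14.0
  y^{k+1} = 2.8 + 0.2*14.0 = 5.6
Step 3: y^k = 5.6, reduced costs: (-8.4, -0.2)
  x^k = (5.0, 5.0), subgradient = b - a^T x = -16.0
  y^{k+1} = 5.6 + 0.2*-16.0 = 2.4
Step 4: y^k = 2.4, reduced costs: (4.4, 6.2)
  x^k = (0.0, 0.0), subgradient = b - a^T x = 14.0
  y^{k+1} = 2.4 + 0.2*14.0 = 5.2
Dual objective at y_4 = 5.2: reduced costs (-6.8, 0.6), box minimizer x = (5.0, 0.0)
g(y_4) = b*y + (c1 - a1*y)*x1 + (c2 - a2*y)*x2 = 14*5.2 + (-6.8)*5.0 + 0.6*0.0 = 72.8 - 34.0 + 0.0 = 38.8


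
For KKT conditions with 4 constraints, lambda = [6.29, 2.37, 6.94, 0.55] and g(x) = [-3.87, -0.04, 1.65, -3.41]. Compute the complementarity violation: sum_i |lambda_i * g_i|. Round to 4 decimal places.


KKT complementary slackness check:
lambda_1 * g_1 = 6.29 * -3.87 = -24.3423
lambda_2 * g_2 = 2.37 * -0.04 = -0.0948
lambda_3 * g_3 = 6.94 * 1.65 = 11.451
lambda_4 * g_4 = 0.55 * -3.41 = -1.8755
Total violation = 24.3423 + 0.0948 + 11.451 + 1.8755 = 37.7636


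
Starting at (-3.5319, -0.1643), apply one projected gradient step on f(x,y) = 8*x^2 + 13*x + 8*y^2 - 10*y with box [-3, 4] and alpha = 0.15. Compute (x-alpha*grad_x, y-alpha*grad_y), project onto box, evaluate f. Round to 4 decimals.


Step 1: Compute gradient at (-3.5319, -0.1643).
grad_x = 2*8*-3.5319 + 13 = -43.5104
grad_y = 2*8*-0.1643 - 10 = -12.6288
Step 2: Gradient step.
x_raw = -3.5319 - 0.15*-43.5104 = 2.9947
y_raw = -0.1643 - 0.15*-12.6288 = 1.73
Step 3: Project onto [-3, 4].
x_proj = clip(2.9947) = 2.9947
y_proj = clip(1.73) = 1.73
Step 4: Evaluate f.
f(2.9947, 1.73) = 117.318


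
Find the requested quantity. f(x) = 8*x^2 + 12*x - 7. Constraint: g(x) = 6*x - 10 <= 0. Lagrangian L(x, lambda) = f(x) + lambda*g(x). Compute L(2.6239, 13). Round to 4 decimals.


Step 1: Evaluate f(x).
f(2.6239) = 8*2.6239^2 + 12*2.6239 - 7 = 79.5656
Step 2: Evaluate g(x).
g(2.6239) = 6*2.6239 - 10 = 5.7434
Step 3: Compute Lagrangian.
L = 79.5656 + 13*5.7434 = 154.2298


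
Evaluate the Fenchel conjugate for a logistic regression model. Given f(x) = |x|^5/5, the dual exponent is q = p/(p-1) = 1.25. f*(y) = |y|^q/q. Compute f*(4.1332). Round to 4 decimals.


The conjugate exponent q satisfies 1/p + 1/q = 1.
p = 5, so q = 5/(5 - 1) = 1.25
|y|^q = 4.1332^1.25 = 5.8933
f*(4.1332) = 5.8933 / 1.25 = 4.7146


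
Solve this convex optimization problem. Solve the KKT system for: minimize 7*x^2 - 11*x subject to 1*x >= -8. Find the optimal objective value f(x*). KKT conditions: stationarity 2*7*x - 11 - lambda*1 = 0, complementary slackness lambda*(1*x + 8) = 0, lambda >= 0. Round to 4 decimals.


Step 1: Try lambda = 0 (constraint inactive).
Stationarity: 2*7*x - 11 = 0
x* = 11/(2*7) = 11/14 = 0.7857 (rounded; the exact value 11/14 is used below)
Check constraint: 1*0.7857 = 0.7857 >= -8 -- satisfied.
Step 2: Compute optimal value.
f(x*) = 7*(11/14)^2 - 11*(11/14) = -4.3214


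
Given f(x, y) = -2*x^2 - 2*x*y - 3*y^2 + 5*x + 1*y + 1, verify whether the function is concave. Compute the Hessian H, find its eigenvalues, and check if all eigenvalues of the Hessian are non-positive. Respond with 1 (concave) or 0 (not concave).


The Hessian of f(x,y) = -2*x^2 - 2*x*y - 3*y^2 + 5*x + 1*y + 1 is:
H = [[-4, -2], [-2, -6]]
Trace = -4 - 6 = -10
Determinant = -4*-6 - (-2)^2 = 20
Discriminant = (-10)^2 - 4*20 = 20.0
Eigenvalues: lambda_1 = -7.2361, lambda_2 = -2.7639
The function is concave.

1


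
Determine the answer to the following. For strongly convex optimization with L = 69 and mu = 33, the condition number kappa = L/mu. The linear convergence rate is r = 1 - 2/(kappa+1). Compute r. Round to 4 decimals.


Step 1: Compute the condition number.
kappa = L/mu = 69/33 = 2.0909
Step 2: Compute the convergence rate.
r = 1 - 2/(kappa + 1) = 1 - 2*mu/(L + mu) = (L - mu)/(L + mu) = 36/102 = 0.3529


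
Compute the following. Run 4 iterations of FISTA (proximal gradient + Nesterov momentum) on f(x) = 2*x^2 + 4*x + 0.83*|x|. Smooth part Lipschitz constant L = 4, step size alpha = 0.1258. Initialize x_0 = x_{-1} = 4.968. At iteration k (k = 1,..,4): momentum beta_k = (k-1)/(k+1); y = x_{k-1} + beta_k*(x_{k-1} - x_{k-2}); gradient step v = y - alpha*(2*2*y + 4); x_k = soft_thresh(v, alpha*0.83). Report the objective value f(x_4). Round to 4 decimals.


FISTA on f(x) = 2*x^2 + 4*x + 0.83*|x|
L = 4, alpha = 0.1258
Iteration 1: beta = 0.0, y = 4.968 + 0.0*(4.968 - 4.968) = 4.968
  grad(y) = 23.872, v = y - alpha*grad = 1.9649
  prox(v) = soft_thresh(1.9649, 0.1044) = 1.8605
Iteration 2: beta = 0.3333, y = 1.8605 + 0.3333*(1.8605 - 4.968) = 0.8247
  grad(y) = 7.2986, v = y - alpha*grad = -0.0935
  prox(v) = soft_thresh(-0.0935, 0.1044) = 0.0
Iteration 3: beta = 0.5, y = 0.0 + 0.5*(0.0 - 1.8605) = -0.9302
  grad(y) = 0.279, v = y - alpha*grad = -0.9653
  prox(v) = soft_thresh(-0.9653, 0.1044) = -0.8609
Iteration 4: beta = 0.6, y = -0.8609 + 0.6*(-0.8609 - 0.0) = -1.3775
  grad(y) = -1.51, v = y - alpha*grad = -1.1875
  prox(v) = soft_thresh(-1.1875, 0.1044) = -1.0831
f(x_4) = 2*(-1.0831)^2 + 4*(-1.0831) + 0.83*|-1.0831| = -1.0872


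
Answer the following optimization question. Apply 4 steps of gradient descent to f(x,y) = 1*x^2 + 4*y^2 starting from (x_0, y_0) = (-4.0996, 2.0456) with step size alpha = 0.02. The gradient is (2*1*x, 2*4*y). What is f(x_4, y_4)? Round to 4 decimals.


Gradient descent on f(x,y) = 1*x^2 + 4*y^2.
Starting point: (-4.0996, 2.0456), alpha = 0.02
Step 1: grad_x = 2*1*-4.0996 = -8.1992, grad_y = 2*4*2.0456 = 16.3648
  x_1 = -4.0996 - 0.02*-8.1992 = -3.9356
  y_1 = 2.0456 - 0.02*16.3648 = 1.7183
Step 2: grad_x = 2*1*-3.9356 = -7.8712, grad_y = 2*4*1.7183 = 13.7464
  x_2 = -3.9356 - 0.02*-7.8712 = -3.7782
  y_2 = 1.7183 - 0.02*13.7464 = 1.4434
Step 3: grad_x = 2*1*-3.7782 = -7.5564, grad_y = 2*4*1.4434 = 11.547
  x_3 = -3.7782 - 0.02*-7.5564 = -3.6271
  y_3 = 1.4434 - 0.02*11.547 = 1.2124
Step 4: grad_x = 2*1*-3.6271 = -7.2541, grad_y = 2*4*1.2124 = 9.6995
  x_4 = -3.6271 - 0.02*-7.2541 = -3.482
  y_4 = 1.2124 - 0.02*9.6995 = 1.0184
f(-3.482, 1.0184) = 1*(-3.482)^2 + 4*1.0184^2 = 16.2731


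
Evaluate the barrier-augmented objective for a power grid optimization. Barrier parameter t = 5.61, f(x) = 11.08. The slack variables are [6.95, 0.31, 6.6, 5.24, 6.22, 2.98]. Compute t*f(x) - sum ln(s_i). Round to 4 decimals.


Step 1: Compute log-barrier.
ln values: [1.9387, -1.1712, 1.8871, 1.6563, 1.8278, 1.0919]
phi = -(1.9387 - 1.1712 + 1.8871 + 1.6563 + 1.8278 + 1.0919) = -7.2306
Step 2: Compute augmented objective.
t*f(x) = 5.61*11.08 = 62.1588
Total = 62.1588 - 7.2306 = 54.9282


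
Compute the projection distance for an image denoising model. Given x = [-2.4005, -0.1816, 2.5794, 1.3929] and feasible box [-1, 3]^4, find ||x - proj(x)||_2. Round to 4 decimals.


Project each component onto [-1, 3].
clip(-2.4005) = -1.0, clip(-0.1816) = -0.1816, clip(2.5794) = 2.5794, clip(1.3929) = 1.3929
Projection = [-1.0, -0.1816, 2.5794, 1.3929]
Squared diffs: [1.9614, 0.0, 0.0, 0.0]
Distance = sqrt(1.9614) = 1.4005


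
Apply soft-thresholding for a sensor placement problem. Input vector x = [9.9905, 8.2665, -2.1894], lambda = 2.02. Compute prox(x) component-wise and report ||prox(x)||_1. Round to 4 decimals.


Soft-thresholding with lambda = 2.02:
prox(9.9905) = sign(9.9905)*max(|9.9905| - 2.02, 0) = 7.9705
prox(8.2665) = sign(8.2665)*max(|8.2665| - 2.02, 0) = 6.2465
prox(-2.1894) = sign(-2.1894)*max(|-2.1894| - 2.02, 0) = -0.1694
prox(x) = [7.9705, 6.2465, -0.1694]
||prox(x)||_1 = 7.9705 + 6.2465 + 0.1694 = 14.3864


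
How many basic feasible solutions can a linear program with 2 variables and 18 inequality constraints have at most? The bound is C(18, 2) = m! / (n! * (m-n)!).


Each vertex corresponds to some choice of n active constraints out of m, so the number of vertices is at most C(m, n) = m! / (n!(m-n)!).
m = 18, n = 2
Numerator: 18 * 17
Denominator: 2! = 2
C(18, 2) = 153


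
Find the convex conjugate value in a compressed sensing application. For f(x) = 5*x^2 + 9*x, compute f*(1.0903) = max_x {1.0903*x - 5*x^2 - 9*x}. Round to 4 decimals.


f*(y) = sup_x {y*x - a*x^2 - b*x} = sup_x {(y-b)*x - a*x^2}
FOC: (y - b) - 2a*x = 0 => x* = (y - b)/(2a)
x* = (1.0903 - 9)/(2*5) = -0.791
f*(1.0903) = (y-b)^2/(4a) = (1.0903 - 9)^2/(4*5)
= 62.5634/20 = 3.1282


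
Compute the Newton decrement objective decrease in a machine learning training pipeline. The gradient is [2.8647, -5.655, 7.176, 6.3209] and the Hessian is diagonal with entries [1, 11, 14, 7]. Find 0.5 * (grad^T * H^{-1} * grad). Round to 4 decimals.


Step 1: H is diagonal, so H^(-1) * g = [2.8647, -0.5141, 0.5126, 0.903].
Step 2: g^T H^(-1) g = sum_i g_i^2 / H_ii
  = (2.8647)^2/1 + (-5.655)^2/11 + (7.176)^2/14 + (6.3209)^2/7
  = 8.2065 + 2.9072 + 3.6782 + 5.7077 = 20.4996
Step 3: Objective decrease = 0.5 * g^T H^(-1) g = 10.2498


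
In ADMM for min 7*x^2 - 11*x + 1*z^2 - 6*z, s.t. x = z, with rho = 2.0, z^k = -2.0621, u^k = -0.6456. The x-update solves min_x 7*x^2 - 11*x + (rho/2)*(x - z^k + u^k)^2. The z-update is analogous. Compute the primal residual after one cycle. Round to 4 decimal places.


ADMM iteration with rho = 2.0, z^k = -2.0621, u^k = -0.6456
Step 1: x-update.
Minimize 7*x^2 - 11*x + (2.0/2)*(x + 2.0621 - 0.6456)^2
FOC: (2*7 + 2.0)*x = 11 + 2.0*(-2.0621 + 0.6456)
x^{k+1} = 0.5104
Step 2: z-update.
Minimize 1*z^2 - 6*z + (2.0/2)*(0.5104 - z - 0.6456)^2
FOC: (2*1 + 2.0)*z = 6 + 2.0*(0.5104 - 0.6456)
z^{k+1} = 1.4324
Step 3: u-update.
u^{k+1} = -0.6456 + 0.5104 - 1.4324 = -1.5676
Step 4: Primal residual = |0.5104 - 1.4324| = 0.922


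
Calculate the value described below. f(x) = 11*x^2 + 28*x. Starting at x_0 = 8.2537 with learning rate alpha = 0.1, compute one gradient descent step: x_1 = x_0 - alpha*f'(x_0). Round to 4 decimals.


We compute the gradient at x_0 and apply the update.
f'(x) = 22*x + 28
f'(8.2537) = 22*8.2537 + 28 = 209.5814
x_1 = 8.2537 - 0.1*209.5814 = -12.7044


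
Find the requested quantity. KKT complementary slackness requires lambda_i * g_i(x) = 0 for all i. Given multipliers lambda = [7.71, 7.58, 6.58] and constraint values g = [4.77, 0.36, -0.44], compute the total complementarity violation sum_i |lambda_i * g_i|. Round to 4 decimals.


KKT complementary slackness check:
lambda_1 * g_1 = 7.71 * 4.77 = 36.7767
lambda_2 * g_2 = 7.58 * 0.36 = 2.7288
lambda_3 * g_3 = 6.58 * -0.44 = -2.8952
Total violation = 36.7767 + 2.7288 + 2.8952 = 42.4007


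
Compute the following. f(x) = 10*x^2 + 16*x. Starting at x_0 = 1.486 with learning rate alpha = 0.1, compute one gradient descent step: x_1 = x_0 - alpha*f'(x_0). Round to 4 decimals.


We compute the gradient at x_0 and apply the update.
f'(x) = 20*x + 16
f'(1.486) = 20*1.486 + 16 = 45.72
x_1 = 1.486 - 0.1*45.72 = -3.086


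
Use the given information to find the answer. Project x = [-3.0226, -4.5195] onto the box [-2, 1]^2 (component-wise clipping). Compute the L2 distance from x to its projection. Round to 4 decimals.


Project each component onto [-2, 1].
clip(-3.0226) = -2.0, clip(-4.5195) = -2.0
Projection = [-2.0, -2.0]
Squared diffs: [1.0457, 6.3479]
Distance = sqrt(7.3936) = 2.7191


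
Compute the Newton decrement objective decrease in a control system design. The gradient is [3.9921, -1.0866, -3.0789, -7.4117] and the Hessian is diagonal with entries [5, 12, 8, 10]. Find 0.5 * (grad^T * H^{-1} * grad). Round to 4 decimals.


Step 1: H is diagonal, so H^(-1) * g = [0.7984, -0.0906, -0.3849, -0.7412].
Step 2: g^T H^(-1) g = sum_i g_i^2 / H_ii
  = (3.9921)^2/5 + (-1.0866)^2/12 + (-3.0789)^2/8 + (-7.4117)^2/10
  = 3.1874 + 0.0984 + 1.185 + 5.4933 = 9.964
Step 3: Objective decrease = 0.5 * g^T H^(-1) g = 4.982


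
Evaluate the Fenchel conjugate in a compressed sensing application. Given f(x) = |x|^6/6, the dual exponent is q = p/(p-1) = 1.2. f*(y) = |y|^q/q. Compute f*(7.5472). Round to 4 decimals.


The conjugate exponent q satisfies 1/p + 1/q = 1.
p = 6, so q = 6/(6 - 1) = 1.2
|y|^q = 7.5472^1.2 = 11.3069
f*(7.5472) = 11.3069 / 1.2 = 9.4224


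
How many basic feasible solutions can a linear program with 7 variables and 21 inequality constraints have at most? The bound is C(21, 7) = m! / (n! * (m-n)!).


Each vertex corresponds to some choice of n active constraints out of m, so the number of vertices is at most C(m, n) = m! / (n!(m-n)!).
m = 21, n = 7
Numerator: 21 * 20 * 19 * 18 * 17 * 16 * 15
Denominator: 7! = 5040
C(21, 7) = 116280


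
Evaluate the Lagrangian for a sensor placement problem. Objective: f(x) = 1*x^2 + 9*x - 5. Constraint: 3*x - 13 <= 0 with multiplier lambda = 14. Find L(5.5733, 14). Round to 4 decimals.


Step 1: Evaluate f(x).
f(5.5733) = 1*5.5733^2 + 9*5.5733 - 5 = 76.2214
Step 2: Evaluate g(x).
g(5.5733) = 3*5.5733 - 13 = 3.7199
Step 3: Compute Lagrangian.
L = 76.2214 + 14*3.7199 = 128.3


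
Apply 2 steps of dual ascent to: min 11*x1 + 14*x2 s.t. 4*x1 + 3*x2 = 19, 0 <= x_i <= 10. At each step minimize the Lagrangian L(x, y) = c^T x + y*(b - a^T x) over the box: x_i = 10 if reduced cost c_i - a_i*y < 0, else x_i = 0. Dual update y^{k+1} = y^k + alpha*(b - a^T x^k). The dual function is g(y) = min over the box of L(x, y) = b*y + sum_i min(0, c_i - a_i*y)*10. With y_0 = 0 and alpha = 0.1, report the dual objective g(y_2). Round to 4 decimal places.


Dual ascent for LP: min 11*x1 + 14*x2, 4*x1 + 3*x2 = 19, 0 <= x_i <= 10
Step 1: y^k = 0.0, reduced costs: (11.0, 14.0)
  x^k = (0.0, 0.0), subgradient = b - a^T x = 19.0
  y^{k+1} = 0.0 + 0.1*19.0 = 1.9
Step 2: y^k = 1.9, reduced costs: (3.4, 8.3)
  x^k = (0.0, 0.0), subgradient = b - a^T x = 19.0
  y^{k+1} = 1.9 + 0.1*19.0 = 3.8
Dual objective at y_2 = 3.8: reduced costs (-4.2, 2.6), box minimizer x = (10.0, 0.0)
g(y_2) = b*y + (c1 - a1*y)*x1 + (c2 - a2*y)*x2 = 19*3.8 + (-4.2)*10.0 + 2.6*0.0 = 72.2 - 42.0 + 0.0 = 30.2


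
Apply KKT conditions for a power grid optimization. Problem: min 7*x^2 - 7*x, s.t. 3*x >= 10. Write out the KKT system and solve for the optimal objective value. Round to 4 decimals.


Step 1: Try lambda = 0 (constraint inactive).
x_unc = 7/(2*7) = 0.5
Check: 3*0.5 = 1.5 < 10 -- violated!
Step 2: Constraint must be active: 3*x = 10
x* = 10/3 = 3.3333 (rounded; the exact value 10/3 is used below)
lambda = (2*7*(10/3) - 7)/3 = 13.2222
Step 3: Compute optimal value.
f(x*) = 7*(10/3)^2 - 7*(10/3) = 54.4444


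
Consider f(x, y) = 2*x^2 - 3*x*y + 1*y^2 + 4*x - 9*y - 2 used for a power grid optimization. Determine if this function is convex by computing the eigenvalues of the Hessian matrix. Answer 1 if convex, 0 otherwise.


The Hessian of f(x,y) = 2*x^2 - 3*x*y + 1*y^2 + 4*x - 9*y - 2 is:
H = [[4, -3], [-3, 2]]
Trace = 4 + 2 = 6
Determinant = 4*2 - (-3)^2 = -1
Discriminant = (6)^2 - 4*-1 = 40.0
Eigenvalues: lambda_1 = -0.1623, lambda_2 = 6.1623
The function is not convex.

0


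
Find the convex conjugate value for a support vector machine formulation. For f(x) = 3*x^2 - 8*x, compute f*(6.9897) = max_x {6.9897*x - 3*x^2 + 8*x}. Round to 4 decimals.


f*(y) = sup_x {y*x - a*x^2 - b*x} = sup_x {(y-b)*x - a*x^2}
FOC: (y - b) - 2a*x = 0 => x* = (y - b)/(2a)
x* = (6.9897 + 8)/(2*3) = 2.4983
f*(6.9897) = (y-b)^2/(4a) = (6.9897 + 8)^2/(4*3)
= 224.6911/12 = 18.7243


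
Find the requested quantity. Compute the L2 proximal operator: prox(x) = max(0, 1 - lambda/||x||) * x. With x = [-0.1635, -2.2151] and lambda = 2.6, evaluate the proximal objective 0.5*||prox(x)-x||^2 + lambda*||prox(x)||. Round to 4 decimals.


Step 1: Compute ||x||.
||x|| = 2.2211
Step 2: Compute scaling factor.
scale = max(0, 1 - 2.6/2.2211) = 0.0
Step 3: prox(x) = [-0.0, -0.0]
||prox(x)|| = 0.0
Step 4: Proximal objective.
0.5*||prox-x||^2 = 2.4667
lambda*||prox|| = 0.0
Total = 2.4667


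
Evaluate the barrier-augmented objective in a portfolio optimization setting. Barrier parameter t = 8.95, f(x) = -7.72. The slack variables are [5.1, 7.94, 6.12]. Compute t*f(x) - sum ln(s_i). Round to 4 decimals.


Step 1: Compute log-barrier.
ln values: [1.6292, 2.0719, 1.8116]
phi = -(1.6292 + 2.0719 + 1.8116) = -5.5127
Step 2: Compute augmented objective.
t*f(x) = 8.95*-7.72 = -69.094
Total = -69.094 - 5.5127 = -74.6067


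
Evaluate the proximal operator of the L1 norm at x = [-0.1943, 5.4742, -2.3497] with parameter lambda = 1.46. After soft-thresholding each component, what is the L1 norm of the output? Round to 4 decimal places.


Soft-thresholding with lambda = 1.46:
prox(-0.1943) = sign(-0.1943)*max(|-0.1943| - 1.46, 0) = 0.0
prox(5.4742) = sign(5.4742)*max(|5.4742| - 1.46, 0) = 4.0142
prox(-2.3497) = sign(-2.3497)*max(|-2.3497| - 1.46, 0) = -0.8897
prox(x) = [0.0, 4.0142, -0.8897]
||prox(x)||_1 = 0.0 + 4.0142 + 0.8897 = 4.9039


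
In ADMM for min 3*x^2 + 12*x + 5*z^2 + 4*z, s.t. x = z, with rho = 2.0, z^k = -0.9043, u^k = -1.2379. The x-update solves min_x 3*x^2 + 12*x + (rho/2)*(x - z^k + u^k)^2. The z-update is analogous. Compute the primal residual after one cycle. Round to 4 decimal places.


ADMM iteration with rho = 2.0, z^k = -0.9043, u^k = -1.2379
Step 1: x-update.
Minimize 3*x^2 + 12*x + (2.0/2)*(x + 0.9043 - 1.2379)^2
FOC: (2*3 + 2.0)*x = -12 + 2.0*(-0.9043 + 1.2379)
x^{k+1} = -1.4166
Step 2: z-update.
Minimize 5*z^2 + 4*z + (2.0/2)*(-1.4166 - z - 1.2379)^2
FOC: (2*5 + 2.0)*z = -4 + 2.0*(-1.4166 - 1.2379)
z^{k+1} = -0.7758
Step 3: u-update.
u^{k+1} = -1.2379 - 1.4166 + 0.7758 = -1.8788
Step 4: Primal residual = |-1.4166 + 0.7758| = 0.6409


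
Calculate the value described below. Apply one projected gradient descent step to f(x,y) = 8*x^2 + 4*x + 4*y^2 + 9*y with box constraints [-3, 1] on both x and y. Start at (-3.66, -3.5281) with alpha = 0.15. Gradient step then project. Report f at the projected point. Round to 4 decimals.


Step 1: Compute gradient at (-3.66, -3.5281).
grad_x = 2*8*-3.66 + 4 = -54.56
grad_y = 2*4*-3.5281 + 9 = -19.2248
Step 2: Gradient step.
x_raw = -3.66 - 0.15*-54.56 = 4.524
y_raw = -3.5281 - 0.15*-19.2248 = -0.6444
Step 3: Project onto [-3, 1].
x_proj = clip(4.524) = 1.0
y_proj = clip(-0.6444) = -0.6444
Step 4: Evaluate f.
f(1.0, -0.6444) = 7.8615


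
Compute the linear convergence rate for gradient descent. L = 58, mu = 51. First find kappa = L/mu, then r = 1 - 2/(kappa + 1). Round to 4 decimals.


Step 1: Compute the condition number.
kappa = L/mu = 58/51 = 1.1373
Step 2: Compute the convergence rate.
r = 1 - 2/(kappa + 1) = 1 - 2*mu/(L + mu) = (L - mu)/(L + mu) = 7/109 = 0.0642


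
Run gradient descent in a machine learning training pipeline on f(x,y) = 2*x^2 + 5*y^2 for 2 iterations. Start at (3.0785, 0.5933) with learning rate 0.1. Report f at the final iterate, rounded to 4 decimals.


Gradient descent on f(x,y) = 2*x^2 + 5*y^2.
Starting point: (3.0785, 0.5933), alpha = 0.1
Step 1: grad_x = 2*2*3.0785 = 12.314, grad_y = 2*5*0.5933 = 5.933
  x_1 = 3.0785 - 0.1*12.314 = 1.8471
  y_1 = 0.5933 - 0.1*5.933 = 0.0
Step 2: grad_x = 2*2*1.8471 = 7.3884, grad_y = 2*5*0.0 = 0.0
  x_2 = 1.8471 - 0.1*7.3884 = 1.1083
  y_2 = 0.0 - 0.1*0.0 = 0.0
f(1.1083, 0.0) = 2*1.1083^2 + 5*0.0^2 = 2.4565


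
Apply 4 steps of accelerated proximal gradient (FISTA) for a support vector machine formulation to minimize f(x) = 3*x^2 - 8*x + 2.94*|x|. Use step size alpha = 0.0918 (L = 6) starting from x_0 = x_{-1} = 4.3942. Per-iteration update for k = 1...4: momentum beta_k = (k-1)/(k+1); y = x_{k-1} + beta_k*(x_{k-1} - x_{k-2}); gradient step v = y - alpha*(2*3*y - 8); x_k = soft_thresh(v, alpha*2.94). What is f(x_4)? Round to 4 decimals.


FISTA on f(x) = 3*x^2 - 8*x + 2.94*|x|
L = 6, alpha = 0.0918
Iteration 1: beta = 0.0, y = 4.3942 + 0.0*(4.3942 - 4.3942) = 4.3942
  grad(y) = 18.3652, v = y - alpha*grad = 2.7083
  prox(v) = soft_thresh(2.7083, 0.2699) = 2.4384
Iteration 2: beta = 0.3333, y = 2.4384 + 0.3333*(2.4384 - 4.3942) = 1.7864
  grad(y) = 2.7187, v = y - alpha*grad = 1.5369
  prox(v) = soft_thresh(1.5369, 0.2699) = 1.267
Iteration 3: beta = 0.5, y = 1.267 + 0.5*(1.267 - 2.4384) = 0.6813
  grad(y) = -3.9123, v = y - alpha*grad = 1.0404
  prox(v) = soft_thresh(1.0404, 0.2699) = 0.7705
Iteration 4: beta = 0.6, y = 0.7705 + 0.6*(0.7705 - 1.267) = 0.4727
  grad(y) = -5.164, v = y - alpha*grad = 0.9467
  prox(v) = soft_thresh(0.9467, 0.2699) = 0.6768
f(x_4) = 3*0.6768^2 - 8*0.6768 + 2.94*|0.6768| = -2.0505


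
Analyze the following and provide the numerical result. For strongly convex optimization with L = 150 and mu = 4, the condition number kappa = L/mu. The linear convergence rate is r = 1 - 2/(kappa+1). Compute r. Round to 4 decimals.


Step 1: Compute the condition number.
kappa = L/mu = 150/4 = 37.5
Step 2: Compute the convergence rate.
r = 1 - 2/(kappa + 1) = 1 - 2*mu/(L + mu) = (L - mu)/(L + mu) = 146/154 = 0.9481


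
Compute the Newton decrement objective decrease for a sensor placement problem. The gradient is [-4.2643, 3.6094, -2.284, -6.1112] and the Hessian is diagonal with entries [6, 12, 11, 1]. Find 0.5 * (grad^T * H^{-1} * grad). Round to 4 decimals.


Step 1: H is diagonal, so H^(-1) * g = [-0.7107, 0.3008, -0.2076, -6.1112].
Step 2: g^T H^(-1) g = sum_i g_i^2 / H_ii
  = (-4.2643)^2/6 + (3.6094)^2/12 + (-2.284)^2/11 + (-6.1112)^2/1
  = 3.0307 + 1.0856 + 0.4742 + 37.3468 = 41.9374
Step 3: Objective decrease = 0.5 * g^T H^(-1) g = 20.9687


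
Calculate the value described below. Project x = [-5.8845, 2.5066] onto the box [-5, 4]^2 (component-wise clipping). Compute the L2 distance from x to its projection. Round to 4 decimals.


Project each component onto [-5, 4].
clip(-5.8845) = -5.0, clip(2.5066) = 2.5066
Projection = [-5.0, 2.5066]
Squared diffs: [0.7823, 0.0]
Distance = sqrt(0.7823) = 0.8845


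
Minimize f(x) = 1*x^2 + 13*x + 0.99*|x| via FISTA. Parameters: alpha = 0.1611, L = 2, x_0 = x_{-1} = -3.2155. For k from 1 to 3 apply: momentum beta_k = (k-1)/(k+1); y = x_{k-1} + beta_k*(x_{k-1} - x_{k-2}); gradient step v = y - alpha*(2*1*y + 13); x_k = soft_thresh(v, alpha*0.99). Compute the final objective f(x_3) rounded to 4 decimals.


FISTA on f(x) = 1*x^2 + 13*x + 0.99*|x|
L = 2, alpha = 0.1611
Iteration 1: beta = 0.0, y = -3.2155 + 0.0*(-3.2155 + 3.2155) = -3.2155
  grad(y) = 6.569, v = y - alpha*grad = -4.2738
  prox(v) = soft_thresh(-4.2738, 0.1595) = -4.1143
Iteration 2: beta = 0.3333, y = -4.1143 + 0.3333*(-4.1143 + 3.2155) = -4.4139
  grad(y) = 4.1723, v = y - alpha*grad = -5.086
  prox(v) = soft_thresh(-5.086, 0.1595) = -4.9265
Iteration 3: beta = 0.5, y = -4.9265 + 0.5*(-4.9265 + 4.1143) = -5.3327
  grad(y) = 2.3347, v = y - alpha*grad = -5.7088
  prox(v) = soft_thresh(-5.7088, 0.1595) = -5.5493
f(x_3) = 1*(-5.5493)^2 + 13*(-5.5493) + 0.99*|-5.5493| = -35.8524


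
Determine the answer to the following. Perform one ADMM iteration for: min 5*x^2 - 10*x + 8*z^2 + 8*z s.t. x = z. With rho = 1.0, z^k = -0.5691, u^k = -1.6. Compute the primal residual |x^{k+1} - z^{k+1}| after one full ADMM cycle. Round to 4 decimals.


ADMM iteration with rho = 1.0, z^k = -0.5691, u^k = -1.6
Step 1: x-update.
Minimize 5*x^2 - 10*x + (1.0/2)*(x + 0.5691 - 1.6)^2
FOC: (2*5 + 1.0)*x = 10 + 1.0*(-0.5691 + 1.6)
x^{k+1} = 1.0028
Step 2: z-update.
Minimize 8*z^2 + 8*z + (1.0/2)*(1.0028 - z - 1.6)^2
FOC: (2*8 + 1.0)*z = -8 + 1.0*(1.0028 - 1.6)
z^{k+1} = -0.5057
Step 3: u-update.
u^{k+1} = -1.6 + 1.0028 + 0.5057 = -0.0915
Step 4: Primal residual = |1.0028 + 0.5057| = 1.5085


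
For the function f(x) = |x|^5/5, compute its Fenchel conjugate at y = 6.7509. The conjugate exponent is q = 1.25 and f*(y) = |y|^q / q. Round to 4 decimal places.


The conjugate exponent q satisfies 1/p + 1/q = 1.
p = 5, so q = 5/(5 - 1) = 1.25
|y|^q = 6.7509^1.25 = 10.8818
f*(6.7509) = 10.8818 / 1.25 = 8.7055


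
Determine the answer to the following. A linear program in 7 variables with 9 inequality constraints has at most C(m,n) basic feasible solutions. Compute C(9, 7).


Each vertex corresponds to some choice of n active constraints out of m, so the number of vertices is at most C(m, n) = m! / (n!(m-n)!).
m = 9, n = 7
Numerator: 9 * 8 * 7 * 6 * 5 * 4 * 3
Denominator: 7! = 5040
C(9, 7) = 36


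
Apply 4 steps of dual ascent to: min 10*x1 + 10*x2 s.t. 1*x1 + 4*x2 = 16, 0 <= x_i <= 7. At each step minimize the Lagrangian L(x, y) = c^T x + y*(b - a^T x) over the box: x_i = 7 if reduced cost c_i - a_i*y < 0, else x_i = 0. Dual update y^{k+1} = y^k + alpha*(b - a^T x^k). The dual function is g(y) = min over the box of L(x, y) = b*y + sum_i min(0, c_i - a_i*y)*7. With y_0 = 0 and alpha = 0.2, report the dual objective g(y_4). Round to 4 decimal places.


Dual ascent for LP: min 10*x1 + 10*x2, 1*x1 + 4*x2 = 16, 0 <= x_i <= 7
Step 1: y^k = 0.0, reduced costs: (10.0, 10.0)
  x^k = (0.0, 0.0), subgradient = b - a^T x = 16.0
  y^{k+1} = 0.0 + 0.2*16.0 = 3.2
Step 2: y^k = 3.2, reduced costs: (6.8, -2.8)
  x^k = (0.0, 7.0), subgradient = b - a^T x = -12.0
  y^{k+1} = 3.2 + 0.2*-12.0 = 0.8
Step 3: y^k = 0.8, reduced costs: (9.2, 6.8)
  x^k = (0.0, 0.0), subgradient = b - a^T x = 16.0
  y^{k+1} = 0.8 + 0.2*16.0 = 4.0
Step 4: y^k = 4.0, reduced costs: (6.0, -6.0)
  x^k = (0.0, 7.0), subgradient = b - a^T x = -12.0
  y^{k+1} = 4.0 + 0.2*-12.0 = 1.6
Dual objective at y_4 = 1.6: reduced costs (8.4, 3.6), box minimizer x = (0.0, 0.0)
g(y_4) = b*y + (c1 - a1*y)*x1 + (c2 - a2*y)*x2 = 16*1.6 + 8.4*0.0 + 3.6*0.0 = 25.6 + 0.0 + 0.0 = 25.6


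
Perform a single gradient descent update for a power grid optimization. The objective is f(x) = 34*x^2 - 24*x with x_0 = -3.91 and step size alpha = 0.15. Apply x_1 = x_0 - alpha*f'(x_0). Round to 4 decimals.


We compute the gradient at x_0 and apply the update.
f'(x) = 68*x - 24
f'(-3.91) = 68*-3.91 - 24 = -289.88
x_1 = -3.91 - 0.15*-289.88 = 39.572


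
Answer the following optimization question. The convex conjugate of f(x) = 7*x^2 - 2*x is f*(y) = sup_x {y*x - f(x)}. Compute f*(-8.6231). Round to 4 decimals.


f*(y) = sup_x {y*x - a*x^2 - b*x} = sup_x {(y-b)*x - a*x^2}
FOC: (y - b) - 2a*x = 0 => x* = (y - b)/(2a)
x* = (-8.6231 + 2)/(2*7) = -0.4731
f*(-8.6231) = (y-b)^2/(4a) = (-8.6231 + 2)^2/(4*7)
= 43.8655/28 = 1.5666


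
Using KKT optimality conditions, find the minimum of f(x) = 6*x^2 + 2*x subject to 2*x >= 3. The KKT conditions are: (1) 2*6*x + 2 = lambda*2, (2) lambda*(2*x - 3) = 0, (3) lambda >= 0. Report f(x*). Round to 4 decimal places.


Step 1: Try lambda = 0 (constraint inactive).
x_unc = -2/(2*6) = -0.1667
Check: 2*-0.1667 = -0.3334 < 3 -- violated!
Step 2: Constraint must be active: 2*x = 3
x* = 3/2 = 1.5
lambda = (2*6*1.5 + 2)/2 = 10.0
Step 3: Compute optimal value.
f(x*) = 6*1.5^2 + 2*1.5 = 16.5


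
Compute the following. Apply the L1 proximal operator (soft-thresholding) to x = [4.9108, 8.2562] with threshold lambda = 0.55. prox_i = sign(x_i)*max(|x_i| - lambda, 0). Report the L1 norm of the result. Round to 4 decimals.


Soft-thresholding with lambda = 0.55:
prox(4.9108) = sign(4.9108)*max(|4.9108| - 0.55, 0) = 4.3608
prox(8.2562) = sign(8.2562)*max(|8.2562| - 0.55, 0) = 7.7062
prox(x) = [4.3608, 7.7062]
||prox(x)||_1 = 4.3608 + 7.7062 = 12.067


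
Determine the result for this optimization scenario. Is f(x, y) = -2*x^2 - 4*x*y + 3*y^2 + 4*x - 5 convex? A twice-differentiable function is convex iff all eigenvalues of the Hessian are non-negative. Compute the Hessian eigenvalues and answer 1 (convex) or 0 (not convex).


The Hessian of f(x,y) = -2*x^2 - 4*x*y + 3*y^2 + 4*x - 5 is:
H = [[-4, -4], [-4, 6]]
Trace = -4 + 6 = 2
Determinant = -4*6 - (-4)^2 = -40
Discriminant = (2)^2 - 4*-40 = 164.0
Eigenvalues: lambda_1 = -5.4031, lambda_2 = 7.4031
The function is not convex.

0


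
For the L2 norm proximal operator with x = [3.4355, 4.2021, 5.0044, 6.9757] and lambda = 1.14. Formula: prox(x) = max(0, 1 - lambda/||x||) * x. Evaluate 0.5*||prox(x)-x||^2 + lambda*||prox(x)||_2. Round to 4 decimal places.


Step 1: Compute ||x||.
||x|| = 10.157
Step 2: Compute scaling factor.
scale = max(0, 1 - 1.14/10.157) = 0.8878
Step 3: prox(x) = [3.0499, 3.7305, 4.4427, 6.1928]
||prox(x)|| = 9.017
Step 4: Proximal objective.
0.5*||prox-x||^2 = 0.6498
lambda*||prox|| = 10.2794
Total = 10.9292


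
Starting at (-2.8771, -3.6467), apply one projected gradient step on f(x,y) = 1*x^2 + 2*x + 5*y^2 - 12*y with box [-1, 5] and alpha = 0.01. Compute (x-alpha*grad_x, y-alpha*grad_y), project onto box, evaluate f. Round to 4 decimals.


Step 1: Compute gradient at (-2.8771, -3.6467).
grad_x = 2*1*-2.8771 + 2 = -3.7542
grad_y = 2*5*-3.6467 - 12 = -48.467
Step 2: Gradient step.
x_raw = -2.8771 - 0.01*-3.7542 = -2.8396
y_raw = -3.6467 - 0.01*-48.467 = -3.162
Step 3: Project onto [-1, 5].
x_proj = clip(-2.8396) = -1.0
y_proj = clip(-3.162) = -1.0
Step 4: Evaluate f.
f(-1.0, -1.0) = 16.0


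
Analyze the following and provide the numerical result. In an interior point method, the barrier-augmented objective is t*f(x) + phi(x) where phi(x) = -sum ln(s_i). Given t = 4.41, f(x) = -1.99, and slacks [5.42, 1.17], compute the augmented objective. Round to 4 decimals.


Step 1: Compute log-barrier.
ln values: [1.6901, 0.157]
phi = -(1.6901 + 0.157) = -1.8471
Step 2: Compute augmented objective.
t*f(x) = 4.41*-1.99 = -8.7759
Total = -8.7759 - 1.8471 = -10.623


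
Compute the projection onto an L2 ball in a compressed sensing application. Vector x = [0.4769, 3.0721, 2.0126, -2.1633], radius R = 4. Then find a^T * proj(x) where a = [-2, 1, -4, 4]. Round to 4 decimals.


Step 1: Compute ||x|| (intermediates to 6 decimals).
||x|| = sqrt(0.4769^2 + 3.0721^2 + 2.0126^2 + (-2.1633)^2) = 4.289016
Step 2: Project.
Since ||x|| > R, scale = R/||x|| = 4/4.289016 = 0.932615, proj(x) = scale * x
proj(x) = [0.444764, 2.865087, 1.876981, -2.017526]
Step 3: Dot product.
a^T * proj(x) = -2*0.444764 + 1*2.865087 - 4*1.876981 + 4*(-2.017526) = -13.6025


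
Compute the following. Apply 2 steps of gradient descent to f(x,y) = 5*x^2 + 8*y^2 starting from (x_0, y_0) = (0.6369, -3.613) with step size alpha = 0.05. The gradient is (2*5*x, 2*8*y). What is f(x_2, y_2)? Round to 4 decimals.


Gradient descent on f(x,y) = 5*x^2 + 8*y^2.
Starting point: (0.6369, -3.613), alpha = 0.05
Step 1: grad_x = 2*5*0.6369 = 6.369, grad_y = 2*8*-3.613 = -57.808
  x_1 = 0.6369 - 0.05*6.369 = 0.3185
  y_1 = -3.613 - 0.05*-57.808 = -0.7226
Step 2: grad_x = 2*5*0.3185 = 3.1845, grad_y = 2*8*-0.7226 = -11.5616
  x_2 = 0.3185 - 0.05*3.1845 = 0.1592
  y_2 = -0.7226 - 0.05*-11.5616 = -0.1445
f(0.1592, -0.1445) = 5*0.1592^2 + 8*(-0.1445)^2 = 0.2939


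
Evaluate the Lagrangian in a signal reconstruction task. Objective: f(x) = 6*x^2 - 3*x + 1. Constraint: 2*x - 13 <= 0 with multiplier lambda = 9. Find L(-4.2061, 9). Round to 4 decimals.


Step 1: Evaluate f(x).
f(-4.2061) = 6*(-4.2061)^2 - 3*(-4.2061) + 1 = 119.766
Step 2: Evaluate g(x).
g(-4.2061) = 2*-4.2061 - 13 = -21.4122
Step 3: Compute Lagrangian.
L = 119.766 + 9*-21.4122 = -72.9438


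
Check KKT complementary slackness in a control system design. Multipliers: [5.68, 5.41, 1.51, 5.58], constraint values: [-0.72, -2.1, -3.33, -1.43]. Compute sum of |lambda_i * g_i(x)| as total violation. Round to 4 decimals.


KKT complementary slackness check:
lambda_1 * g_1 = 5.68 * -0.72 = -4.0896
lambda_2 * g_2 = 5.41 * -2.1 = -11.361
lambda_3 * g_3 = 1.51 * -3.33 = -5.0283
lambda_4 * g_4 = 5.58 * -1.43 = -7.9794
Total violation = 4.0896 + 11.361 + 5.0283 + 7.9794 = 28.4583


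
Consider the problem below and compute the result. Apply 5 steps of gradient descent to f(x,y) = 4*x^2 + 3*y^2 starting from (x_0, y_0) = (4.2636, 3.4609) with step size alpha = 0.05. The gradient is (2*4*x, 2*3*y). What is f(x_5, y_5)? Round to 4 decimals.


Gradient descent on f(x,y) = 4*x^2 + 3*y^2.
Starting point: (4.2636, 3.4609), alpha = 0.05
Step 1: grad_x = 2*4*4.2636 = 34.1088, grad_y = 2*3*3.4609 = 20.7654
  x_1 = 4.2636 - 0.05*34.1088 = 2.5582
  y_1 = 3.4609 - 0.05*20.7654 = 2.4226
Step 2: grad_x = 2*4*2.5582 = 20.4653, grad_y = 2*3*2.4226 = 14.5358
  x_2 = 2.5582 - 0.05*20.4653 = 1.5349
  y_2 = 2.4226 - 0.05*14.5358 = 1.6958
Step 3: grad_x = 2*4*1.5349 = 12.2792, grad_y = 2*3*1.6958 = 10.175
  x_3 = 1.5349 - 0.05*12.2792 = 0.9209
  y_3 = 1.6958 - 0.05*10.175 = 1.1871
Step 4: grad_x = 2*4*0.9209 = 7.3675, grad_y = 2*3*1.1871 = 7.1225
  x_4 = 0.9209 - 0.05*7.3675 = 0.5526
  y_4 = 1.1871 - 0.05*7.1225 = 0.831
Step 5: grad_x = 2*4*0.5526 = 4.4205, grad_y = 2*3*0.831 = 4.9858
  x_5 = 0.5526 - 0.05*4.4205 = 0.3315
  y_5 = 0.831 - 0.05*4.9858 = 0.5817
f(0.3315, 0.5817) = 4*0.3315^2 + 3*0.5817^2 = 1.4547


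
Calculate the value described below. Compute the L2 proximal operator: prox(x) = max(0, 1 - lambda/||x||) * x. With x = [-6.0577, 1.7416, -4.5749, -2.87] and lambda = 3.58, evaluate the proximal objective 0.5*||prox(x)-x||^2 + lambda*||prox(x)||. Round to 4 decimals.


Step 1: Compute ||x||.
||x|| = 8.3003
Step 2: Compute scaling factor.
scale = max(0, 1 - 3.58/8.3003) = 0.5687
Step 3: prox(x) = [-3.445, 0.9904, -2.6017, -1.6321]
||prox(x)|| = 4.7203
Step 4: Proximal objective.
0.5*||prox-x||^2 = 6.4082
lambda*||prox|| = 16.8987
Total = 23.307


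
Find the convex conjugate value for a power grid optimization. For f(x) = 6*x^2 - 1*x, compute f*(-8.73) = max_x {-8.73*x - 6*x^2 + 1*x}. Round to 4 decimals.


f*(y) = sup_x {y*x - a*x^2 - b*x} = sup_x {(y-b)*x - a*x^2}
FOC: (y - b) - 2a*x = 0 => x* = (y - b)/(2a)
x* = (-8.73 + 1)/(2*6) = -0.6442
f*(-8.73) = (y-b)^2/(4a) = (-8.73 + 1)^2/(4*6)
= 59.7529/24 = 2.4897


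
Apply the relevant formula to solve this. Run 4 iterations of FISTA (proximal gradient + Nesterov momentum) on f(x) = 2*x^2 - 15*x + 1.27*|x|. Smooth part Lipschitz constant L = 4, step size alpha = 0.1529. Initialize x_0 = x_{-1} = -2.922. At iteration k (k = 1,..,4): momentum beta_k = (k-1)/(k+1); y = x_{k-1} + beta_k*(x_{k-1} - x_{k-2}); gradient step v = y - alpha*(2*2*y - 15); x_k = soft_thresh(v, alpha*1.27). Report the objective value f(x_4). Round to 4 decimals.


FISTA on f(x) = 2*x^2 - 15*x + 1.27*|x|
L = 4, alpha = 0.1529
Iteration 1: beta = 0.0, y = -2.922 + 0.0*(-2.922 + 2.922) = -2.922
  grad(y) = -26.688, v = y - alpha*grad = 1.1586
  prox(v) = soft_thresh(1.1586, 0.1942) = 0.9644
Iteration 2: beta = 0.3333, y = 0.9644 + 0.3333*(0.9644 + 2.922) = 2.2599
  grad(y) = -5.9605, v = y - alpha*grad = 3.1712
  prox(v) = soft_thresh(3.1712, 0.1942) = 2.9771
Iteration 3: beta = 0.5, y = 2.9771 + 0.5*(2.9771 - 0.9644) = 3.9834
  grad(y) = 0.9335, v = y - alpha*grad = 3.8406
  prox(v) = soft_thresh(3.8406, 0.1942) = 3.6465
Iteration 4: beta = 0.6, y = 3.6465 + 0.6*(3.6465 - 2.9771) = 4.0481
  grad(y) = 1.1924, v = y - alpha*grad = 3.8658
  prox(v) = soft_thresh(3.8658, 0.1942) = 3.6716
f(x_4) = 2*3.6716^2 - 15*3.6716 + 1.27*|3.6716| = -23.4498


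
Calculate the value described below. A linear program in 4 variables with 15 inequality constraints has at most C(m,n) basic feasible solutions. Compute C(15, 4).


Each vertex corresponds to some choice of n active constraints out of m, so the number of vertices is at most C(m, n) = m! / (n!(m-n)!).
m = 15, n = 4
Numerator: 15 * 14 * 13 * 12
Denominator: 4! = 24
C(15, 4) = 1365


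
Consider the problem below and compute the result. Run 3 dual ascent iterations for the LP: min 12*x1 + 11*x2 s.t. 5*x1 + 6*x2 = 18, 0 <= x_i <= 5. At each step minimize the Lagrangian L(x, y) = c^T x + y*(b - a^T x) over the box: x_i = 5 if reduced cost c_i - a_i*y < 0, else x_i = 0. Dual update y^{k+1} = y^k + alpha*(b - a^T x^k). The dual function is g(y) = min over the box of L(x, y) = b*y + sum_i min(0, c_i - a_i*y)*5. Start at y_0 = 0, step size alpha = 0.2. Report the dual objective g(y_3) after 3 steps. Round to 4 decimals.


Dual ascent for LP: min 12*x1 + 11*x2, 5*x1 + 6*x2 = 18, 0 <= x_i <= 5
Step 1: y^k = 0.0, reduced costs: (12.0, 11.0)
  x^k = (0.0, 0.0), subgradient = b - a^T x = 18.0
  y^{k+1} = 0.0 + 0.2*18.0 = 3.6
Step 2: y^k = 3.6, reduced costs: (-6.0, -10.6)
  x^k = (5.0, 5.0), subgradient = b - a^T x = -37.0
  y^{k+1} = 3.6 + 0.2*-37.0 = -3.8
Step 3: y^k = -3.8, reduced costs: (31.0, 33.8)
  x^k = (0.0, 0.0), subgradient = b - a^T x = 18.0
  y^{k+1} = -3.8 + 0.2*18.0 = -0.2
Dual objective at y_3 = -0.2: reduced costs (13.0, 12.2), box minimizer x = (0.0, 0.0)
g(y_3) = b*y + (c1 - a1*y)*x1 + (c2 - a2*y)*x2 = 18*(-0.2) + 13.0*0.0 + 12.2*0.0 = -3.6 + 0.0 + 0.0 = -3.6


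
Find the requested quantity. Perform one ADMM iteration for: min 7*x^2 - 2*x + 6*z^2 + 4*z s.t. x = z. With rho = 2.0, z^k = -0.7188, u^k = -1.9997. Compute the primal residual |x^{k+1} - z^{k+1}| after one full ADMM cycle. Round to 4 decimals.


ADMM iteration with rho = 2.0, z^k = -0.7188, u^k = -1.9997
Step 1: x-update.
Minimize 7*x^2 - 2*x + (2.0/2)*(x + 0.7188 - 1.9997)^2
FOC: (2*7 + 2.0)*x = 2 + 2.0*(-0.7188 + 1.9997)
x^{k+1} = 0.2851
Step 2: z-update.
Minimize 6*z^2 + 4*z + (2.0/2)*(0.2851 - z - 1.9997)^2
FOC: (2*6 + 2.0)*z = -4 + 2.0*(0.2851 - 1.9997)
z^{k+1} = -0.5307
Step 3: u-update.
u^{k+1} = -1.9997 + 0.2851 + 0.5307 = -1.1839
Step 4: Primal residual = |0.2851 + 0.5307| = 0.8158


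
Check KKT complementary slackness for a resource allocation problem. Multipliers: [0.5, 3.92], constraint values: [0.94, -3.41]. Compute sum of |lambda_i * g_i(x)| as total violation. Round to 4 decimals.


KKT complementary slackness check:
lambda_1 * g_1 = 0.5 * 0.94 = 0.47
lambda_2 * g_2 = 3.92 * -3.41 = -13.3672
Total violation = 0.47 + 13.3672 = 13.8372


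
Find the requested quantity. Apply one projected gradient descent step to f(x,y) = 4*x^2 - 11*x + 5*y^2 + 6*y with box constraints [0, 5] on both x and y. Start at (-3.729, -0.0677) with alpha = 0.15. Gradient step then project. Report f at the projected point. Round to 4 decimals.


Step 1: Compute gradient at (-3.729, -0.0677).
grad_x = 2*4*-3.729 - 11 = -40.832
grad_y = 2*5*-0.0677 + 6 = 5.323
Step 2: Gradient step.
x_raw = -3.729 - 0.15*-40.832 = 2.3958
y_raw = -0.0677 - 0.15*5.323 = -0.8662
Step 3: Project onto [0, 5].
x_proj = clip(2.3958) = 2.3958
y_proj = clip(-0.8662) = 0.0
Step 4: Evaluate f.
f(2.3958, 0.0) = -3.3944


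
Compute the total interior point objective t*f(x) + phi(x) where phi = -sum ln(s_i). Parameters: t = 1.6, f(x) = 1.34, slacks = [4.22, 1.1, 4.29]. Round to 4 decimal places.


Step 1: Compute log-barrier.
ln values: [1.4398, 0.0953, 1.4563]
phi = -(1.4398 + 0.0953 + 1.4563) = -2.9914
Step 2: Compute augmented objective.
t*f(x) = 1.6*1.34 = 2.144
Total = 2.144 - 2.9914 = -0.8474


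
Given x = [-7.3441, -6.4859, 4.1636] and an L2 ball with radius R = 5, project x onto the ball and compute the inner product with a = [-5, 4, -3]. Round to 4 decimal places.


Step 1: Compute ||x|| (intermediates to 6 decimals).
||x|| = sqrt((-7.3441)^2 + (-6.4859)^2 + 4.1636^2) = 10.646045
Step 2: Project.
Since ||x|| > R, scale = R/||x|| = 5/10.646045 = 0.469658, proj(x) = scale * x
proj(x) = [-3.449215, -3.046155, 1.955468]
Step 3: Dot product.
a^T * proj(x) = -5*(-3.449215) + 4*(-3.046155) - 3*1.955468 = -0.8049
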